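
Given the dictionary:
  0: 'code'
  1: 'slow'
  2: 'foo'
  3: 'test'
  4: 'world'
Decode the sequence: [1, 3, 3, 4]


Look up each index in the dictionary:
  1 -> 'slow'
  3 -> 'test'
  3 -> 'test'
  4 -> 'world'

Decoded: "slow test test world"


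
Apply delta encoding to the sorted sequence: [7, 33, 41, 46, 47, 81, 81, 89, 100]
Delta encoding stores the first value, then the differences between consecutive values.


First value: 7
Deltas:
  33 - 7 = 26
  41 - 33 = 8
  46 - 41 = 5
  47 - 46 = 1
  81 - 47 = 34
  81 - 81 = 0
  89 - 81 = 8
  100 - 89 = 11


Delta encoded: [7, 26, 8, 5, 1, 34, 0, 8, 11]


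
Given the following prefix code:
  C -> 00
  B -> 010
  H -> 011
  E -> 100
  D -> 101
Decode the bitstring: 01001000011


Decoding step by step:
Bits 010 -> B
Bits 010 -> B
Bits 00 -> C
Bits 011 -> H


Decoded message: BBCH


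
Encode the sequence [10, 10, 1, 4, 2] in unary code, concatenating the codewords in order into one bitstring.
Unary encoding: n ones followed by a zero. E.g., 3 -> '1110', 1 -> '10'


Encode each number as n ones followed by a terminating 0:
  10 -> 11111111110 (11 bits)
  10 -> 11111111110 (11 bits)
  1 -> 10 (2 bits)
  4 -> 11110 (5 bits)
  2 -> 110 (3 bits)
Total length = 11 + 11 + 2 + 5 + 3 = 32 bits.

Unary([10, 10, 1, 4, 2]) = 11111111110111111111101011110110 (32 bits)


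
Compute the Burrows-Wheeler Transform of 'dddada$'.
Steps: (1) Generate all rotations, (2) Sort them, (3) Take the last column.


Rotations (sorted):
  0: $dddada -> last char: a
  1: a$dddad -> last char: d
  2: ada$ddd -> last char: d
  3: da$ddda -> last char: a
  4: dada$dd -> last char: d
  5: ddada$d -> last char: d
  6: dddada$ -> last char: $


BWT = addadd$


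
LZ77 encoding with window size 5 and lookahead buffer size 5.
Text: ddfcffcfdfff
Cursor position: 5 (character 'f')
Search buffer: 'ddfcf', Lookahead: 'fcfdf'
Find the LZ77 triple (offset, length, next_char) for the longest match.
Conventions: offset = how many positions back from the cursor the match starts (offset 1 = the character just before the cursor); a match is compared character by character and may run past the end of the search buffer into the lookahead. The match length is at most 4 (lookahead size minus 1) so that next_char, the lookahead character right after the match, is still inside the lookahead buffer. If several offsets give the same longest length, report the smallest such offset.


Try each offset into the search buffer:
  offset=1 (pos 4, char 'f'): match length 1
  offset=2 (pos 3, char 'c'): match length 0
  offset=3 (pos 2, char 'f'): match length 3
  offset=4 (pos 1, char 'd'): match length 0
  offset=5 (pos 0, char 'd'): match length 0
Longest match has length 3 at offset 3.
next_char = character at position 5 + 3 = 8 -> 'd'

Best match: offset=3, length=3 (matching 'fcf' starting at position 2)
LZ77 triple: (3, 3, 'd')


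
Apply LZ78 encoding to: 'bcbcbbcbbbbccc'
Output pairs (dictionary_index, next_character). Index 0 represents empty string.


LZ78 encoding steps:
Dictionary: {0: ''}
Step 1: w='' (idx 0), next='b' -> output (0, 'b'), add 'b' as idx 1
Step 2: w='' (idx 0), next='c' -> output (0, 'c'), add 'c' as idx 2
Step 3: w='b' (idx 1), next='c' -> output (1, 'c'), add 'bc' as idx 3
Step 4: w='b' (idx 1), next='b' -> output (1, 'b'), add 'bb' as idx 4
Step 5: w='c' (idx 2), next='b' -> output (2, 'b'), add 'cb' as idx 5
Step 6: w='bb' (idx 4), next='b' -> output (4, 'b'), add 'bbb' as idx 6
Step 7: w='c' (idx 2), next='c' -> output (2, 'c'), add 'cc' as idx 7
Step 8: w='c' (idx 2), end of input -> output (2, '')


Encoded: [(0, 'b'), (0, 'c'), (1, 'c'), (1, 'b'), (2, 'b'), (4, 'b'), (2, 'c'), (2, '')]


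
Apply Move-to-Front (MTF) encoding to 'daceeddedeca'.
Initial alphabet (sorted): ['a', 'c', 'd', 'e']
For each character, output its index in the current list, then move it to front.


MTF encoding:
'd': index 2 in ['a', 'c', 'd', 'e'] -> ['d', 'a', 'c', 'e']
'a': index 1 in ['d', 'a', 'c', 'e'] -> ['a', 'd', 'c', 'e']
'c': index 2 in ['a', 'd', 'c', 'e'] -> ['c', 'a', 'd', 'e']
'e': index 3 in ['c', 'a', 'd', 'e'] -> ['e', 'c', 'a', 'd']
'e': index 0 in ['e', 'c', 'a', 'd'] -> ['e', 'c', 'a', 'd']
'd': index 3 in ['e', 'c', 'a', 'd'] -> ['d', 'e', 'c', 'a']
'd': index 0 in ['d', 'e', 'c', 'a'] -> ['d', 'e', 'c', 'a']
'e': index 1 in ['d', 'e', 'c', 'a'] -> ['e', 'd', 'c', 'a']
'd': index 1 in ['e', 'd', 'c', 'a'] -> ['d', 'e', 'c', 'a']
'e': index 1 in ['d', 'e', 'c', 'a'] -> ['e', 'd', 'c', 'a']
'c': index 2 in ['e', 'd', 'c', 'a'] -> ['c', 'e', 'd', 'a']
'a': index 3 in ['c', 'e', 'd', 'a'] -> ['a', 'c', 'e', 'd']


Output: [2, 1, 2, 3, 0, 3, 0, 1, 1, 1, 2, 3]


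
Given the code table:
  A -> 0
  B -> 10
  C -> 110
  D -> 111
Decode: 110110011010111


Decoding:
110 -> C
110 -> C
0 -> A
110 -> C
10 -> B
111 -> D


Result: CCACBD


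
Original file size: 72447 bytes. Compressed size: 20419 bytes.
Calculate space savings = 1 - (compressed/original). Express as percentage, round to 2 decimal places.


ratio = compressed/original = 20419/72447 = 0.281847
savings = 1 - ratio = 1 - 0.281847 = 0.718153
as a percentage: 0.718153 * 100 = 71.82%

Space savings = 1 - 20419/72447 = 71.82%


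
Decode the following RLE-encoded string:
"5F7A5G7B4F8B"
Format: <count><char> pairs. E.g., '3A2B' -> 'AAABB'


Expanding each <count><char> pair:
  5F -> 'FFFFF'
  7A -> 'AAAAAAA'
  5G -> 'GGGGG'
  7B -> 'BBBBBBB'
  4F -> 'FFFF'
  8B -> 'BBBBBBBB'

Decoded = FFFFFAAAAAAAGGGGGBBBBBBBFFFFBBBBBBBB


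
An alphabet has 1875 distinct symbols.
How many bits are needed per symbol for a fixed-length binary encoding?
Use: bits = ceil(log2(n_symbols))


log2(1875) = 10.8727
Bracket: 2^10 = 1024 < 1875 <= 2^11 = 2048
So ceil(log2(1875)) = 11

bits = ceil(log2(1875)) = ceil(10.8727) = 11 bits


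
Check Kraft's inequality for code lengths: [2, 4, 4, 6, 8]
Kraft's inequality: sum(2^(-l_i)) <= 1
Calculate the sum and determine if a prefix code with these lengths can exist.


Sum = 2^(-2) + 2^(-4) + 2^(-4) + 2^(-6) + 2^(-8)
    = 0.25 + 0.0625 + 0.0625 + 0.015625 + 0.00390625
    = 101/256 = 0.39453125
Since 0.39453125 <= 1, Kraft's inequality IS satisfied.
A prefix code with these lengths CAN exist.

Kraft sum = 0.39453125. Satisfied.


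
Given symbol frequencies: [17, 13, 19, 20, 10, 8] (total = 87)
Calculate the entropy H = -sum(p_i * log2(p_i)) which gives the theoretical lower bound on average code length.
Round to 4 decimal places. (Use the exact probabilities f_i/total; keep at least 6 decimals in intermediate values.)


Per-symbol terms -p_i * log2(p_i) with p_i = f_i/87:
  p = 17/87 = 0.195402: log2(p) = -2.355481, -p*log2(p) = 0.460266
  p = 13/87 = 0.149425: log2(p) = -2.742504, -p*log2(p) = 0.409799
  p = 19/87 = 0.218391: log2(p) = -2.195016, -p*log2(p) = 0.479371
  p = 20/87 = 0.229885: log2(p) = -2.121015, -p*log2(p) = 0.487590
  p = 10/87 = 0.114943: log2(p) = -3.121015, -p*log2(p) = 0.358737
  p = 8/87 = 0.091954: log2(p) = -3.442943, -p*log2(p) = 0.316593
H = 0.460266 + 0.409799 + 0.479371 + 0.487590 + 0.358737 + 0.316593 = 2.512356

H = 2.5124 bits/symbol


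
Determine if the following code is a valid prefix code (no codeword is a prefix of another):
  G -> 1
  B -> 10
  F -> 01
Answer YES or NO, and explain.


Checking each pair (does one codeword prefix another?):
  G='1' vs B='10': prefix -- VIOLATION

NO -- this is NOT a valid prefix code. G (1) is a prefix of B (10).


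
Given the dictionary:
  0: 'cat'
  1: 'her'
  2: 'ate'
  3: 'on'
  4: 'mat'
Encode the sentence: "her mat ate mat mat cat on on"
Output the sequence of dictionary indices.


Look up each word in the dictionary:
  'her' -> 1
  'mat' -> 4
  'ate' -> 2
  'mat' -> 4
  'mat' -> 4
  'cat' -> 0
  'on' -> 3
  'on' -> 3

Encoded: [1, 4, 2, 4, 4, 0, 3, 3]


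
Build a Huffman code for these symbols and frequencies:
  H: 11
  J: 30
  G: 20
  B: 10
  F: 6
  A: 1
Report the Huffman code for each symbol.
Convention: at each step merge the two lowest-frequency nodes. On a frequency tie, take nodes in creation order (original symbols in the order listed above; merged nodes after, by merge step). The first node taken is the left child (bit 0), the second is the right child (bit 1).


Huffman tree construction:
Step 1: Merge A(1) + F(6) = 7
Step 2: Merge (A+F)(7) + B(10) = 17
Step 3: Merge H(11) + ((A+F)+B)(17) = 28
Step 4: Merge G(20) + (H+((A+F)+B))(28) = 48
Step 5: Merge J(30) + (G+(H+((A+F)+B)))(48) = 78
Read each symbol's code off the tree from the root (left child = 0, right child = 1).

Codes:
  H: 110 (length 3)
  J: 0 (length 1)
  G: 10 (length 2)
  B: 1111 (length 4)
  F: 11101 (length 5)
  A: 11100 (length 5)
Average code length: 178/78 = 2.2821 bits/symbol


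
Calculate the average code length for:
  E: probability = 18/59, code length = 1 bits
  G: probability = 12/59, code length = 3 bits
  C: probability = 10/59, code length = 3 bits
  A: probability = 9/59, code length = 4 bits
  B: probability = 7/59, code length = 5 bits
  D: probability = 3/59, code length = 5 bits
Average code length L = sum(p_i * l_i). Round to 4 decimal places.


Weighted contributions p_i * l_i:
  E: (18/59) * 1 = 18/59
  G: (12/59) * 3 = 36/59
  C: (10/59) * 3 = 30/59
  A: (9/59) * 4 = 36/59
  B: (7/59) * 5 = 35/59
  D: (3/59) * 5 = 15/59
Sum = (18 + 36 + 30 + 36 + 35 + 15)/59 = 170/59

L = 170/59 = 2.8814 bits/symbol


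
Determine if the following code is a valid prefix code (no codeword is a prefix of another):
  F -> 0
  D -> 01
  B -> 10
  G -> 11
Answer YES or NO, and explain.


Checking each pair (does one codeword prefix another?):
  F='0' vs D='01': prefix -- VIOLATION

NO -- this is NOT a valid prefix code. F (0) is a prefix of D (01).


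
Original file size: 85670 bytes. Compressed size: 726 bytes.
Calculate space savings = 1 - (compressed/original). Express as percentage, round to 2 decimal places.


ratio = compressed/original = 726/85670 = 0.008474
savings = 1 - ratio = 1 - 0.008474 = 0.991526
as a percentage: 0.991526 * 100 = 99.15%

Space savings = 1 - 726/85670 = 99.15%


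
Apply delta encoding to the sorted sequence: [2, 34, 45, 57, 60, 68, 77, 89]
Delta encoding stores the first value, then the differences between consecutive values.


First value: 2
Deltas:
  34 - 2 = 32
  45 - 34 = 11
  57 - 45 = 12
  60 - 57 = 3
  68 - 60 = 8
  77 - 68 = 9
  89 - 77 = 12


Delta encoded: [2, 32, 11, 12, 3, 8, 9, 12]


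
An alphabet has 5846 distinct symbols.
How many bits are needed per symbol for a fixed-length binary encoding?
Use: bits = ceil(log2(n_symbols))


log2(5846) = 12.5132
Bracket: 2^12 = 4096 < 5846 <= 2^13 = 8192
So ceil(log2(5846)) = 13

bits = ceil(log2(5846)) = ceil(12.5132) = 13 bits


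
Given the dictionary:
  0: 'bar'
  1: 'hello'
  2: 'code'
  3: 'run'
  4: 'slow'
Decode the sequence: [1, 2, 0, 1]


Look up each index in the dictionary:
  1 -> 'hello'
  2 -> 'code'
  0 -> 'bar'
  1 -> 'hello'

Decoded: "hello code bar hello"


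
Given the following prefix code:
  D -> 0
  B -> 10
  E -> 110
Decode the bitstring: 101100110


Decoding step by step:
Bits 10 -> B
Bits 110 -> E
Bits 0 -> D
Bits 110 -> E


Decoded message: BEDE


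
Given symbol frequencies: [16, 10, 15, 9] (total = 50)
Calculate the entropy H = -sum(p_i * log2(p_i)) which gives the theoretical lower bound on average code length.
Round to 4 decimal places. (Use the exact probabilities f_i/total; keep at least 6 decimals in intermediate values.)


Per-symbol terms -p_i * log2(p_i) with p_i = f_i/50:
  p = 16/50 = 0.320000: log2(p) = -1.643856, -p*log2(p) = 0.526034
  p = 10/50 = 0.200000: log2(p) = -2.321928, -p*log2(p) = 0.464386
  p = 15/50 = 0.300000: log2(p) = -1.736966, -p*log2(p) = 0.521090
  p = 9/50 = 0.180000: log2(p) = -2.473931, -p*log2(p) = 0.445308
H = 0.526034 + 0.464386 + 0.521090 + 0.445308 = 1.956818

H = 1.9568 bits/symbol


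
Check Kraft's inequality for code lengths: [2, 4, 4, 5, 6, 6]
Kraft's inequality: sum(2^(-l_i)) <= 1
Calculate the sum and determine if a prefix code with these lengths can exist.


Sum = 2^(-2) + 2^(-4) + 2^(-4) + 2^(-5) + 2^(-6) + 2^(-6)
    = 0.25 + 0.0625 + 0.0625 + 0.03125 + 0.015625 + 0.015625
    = 28/64 = 0.4375
Since 0.4375 <= 1, Kraft's inequality IS satisfied.
A prefix code with these lengths CAN exist.

Kraft sum = 0.4375. Satisfied.


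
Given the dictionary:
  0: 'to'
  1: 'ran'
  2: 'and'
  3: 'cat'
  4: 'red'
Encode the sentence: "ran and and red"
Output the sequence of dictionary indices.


Look up each word in the dictionary:
  'ran' -> 1
  'and' -> 2
  'and' -> 2
  'red' -> 4

Encoded: [1, 2, 2, 4]


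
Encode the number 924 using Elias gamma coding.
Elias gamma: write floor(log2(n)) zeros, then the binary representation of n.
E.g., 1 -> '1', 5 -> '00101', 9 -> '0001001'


num_bits = floor(log2(924)) + 1 = 10
leading_zeros = num_bits - 1 = 9
binary(924) = 1110011100

Elias gamma(924) = '000000000' + '1110011100' = 0000000001110011100 (19 bits)


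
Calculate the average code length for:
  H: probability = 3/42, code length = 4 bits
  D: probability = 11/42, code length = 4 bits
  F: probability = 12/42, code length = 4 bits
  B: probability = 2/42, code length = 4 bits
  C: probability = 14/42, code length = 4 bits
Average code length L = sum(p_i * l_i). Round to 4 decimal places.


Weighted contributions p_i * l_i:
  H: (3/42) * 4 = 12/42
  D: (11/42) * 4 = 44/42
  F: (12/42) * 4 = 48/42
  B: (2/42) * 4 = 8/42
  C: (14/42) * 4 = 56/42
Sum = (12 + 44 + 48 + 8 + 56)/42 = 168/42

L = 168/42 = 4.0000 bits/symbol


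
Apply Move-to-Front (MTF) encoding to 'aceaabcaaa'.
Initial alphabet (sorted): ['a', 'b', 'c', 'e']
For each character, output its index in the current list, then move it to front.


MTF encoding:
'a': index 0 in ['a', 'b', 'c', 'e'] -> ['a', 'b', 'c', 'e']
'c': index 2 in ['a', 'b', 'c', 'e'] -> ['c', 'a', 'b', 'e']
'e': index 3 in ['c', 'a', 'b', 'e'] -> ['e', 'c', 'a', 'b']
'a': index 2 in ['e', 'c', 'a', 'b'] -> ['a', 'e', 'c', 'b']
'a': index 0 in ['a', 'e', 'c', 'b'] -> ['a', 'e', 'c', 'b']
'b': index 3 in ['a', 'e', 'c', 'b'] -> ['b', 'a', 'e', 'c']
'c': index 3 in ['b', 'a', 'e', 'c'] -> ['c', 'b', 'a', 'e']
'a': index 2 in ['c', 'b', 'a', 'e'] -> ['a', 'c', 'b', 'e']
'a': index 0 in ['a', 'c', 'b', 'e'] -> ['a', 'c', 'b', 'e']
'a': index 0 in ['a', 'c', 'b', 'e'] -> ['a', 'c', 'b', 'e']


Output: [0, 2, 3, 2, 0, 3, 3, 2, 0, 0]


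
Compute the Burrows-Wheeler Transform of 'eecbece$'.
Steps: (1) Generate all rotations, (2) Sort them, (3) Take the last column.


Rotations (sorted):
  0: $eecbece -> last char: e
  1: bece$eec -> last char: c
  2: cbece$ee -> last char: e
  3: ce$eecbe -> last char: e
  4: e$eecbec -> last char: c
  5: ecbece$e -> last char: e
  6: ece$eecb -> last char: b
  7: eecbece$ -> last char: $


BWT = eceeceb$


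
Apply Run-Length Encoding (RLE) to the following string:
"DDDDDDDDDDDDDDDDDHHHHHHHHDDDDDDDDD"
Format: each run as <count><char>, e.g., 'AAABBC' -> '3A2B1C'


Scanning runs left to right:
  i=0: run of 'D' x 17 -> '17D'
  i=17: run of 'H' x 8 -> '8H'
  i=25: run of 'D' x 9 -> '9D'

RLE = 17D8H9D


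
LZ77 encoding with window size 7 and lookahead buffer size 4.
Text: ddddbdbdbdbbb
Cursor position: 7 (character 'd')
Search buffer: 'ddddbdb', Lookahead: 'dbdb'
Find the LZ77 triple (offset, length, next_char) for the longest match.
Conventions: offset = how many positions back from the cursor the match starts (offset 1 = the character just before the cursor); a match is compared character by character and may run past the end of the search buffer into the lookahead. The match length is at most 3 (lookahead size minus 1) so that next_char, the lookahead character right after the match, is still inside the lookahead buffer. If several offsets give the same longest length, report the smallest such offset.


Try each offset into the search buffer:
  offset=1 (pos 6, char 'b'): match length 0
  offset=2 (pos 5, char 'd'): match length 3
  offset=3 (pos 4, char 'b'): match length 0
  offset=4 (pos 3, char 'd'): match length 3
  offset=5 (pos 2, char 'd'): match length 1
  offset=6 (pos 1, char 'd'): match length 1
  offset=7 (pos 0, char 'd'): match length 1
Longest match has length 3, found at offsets 2, 4; take the smallest, offset 2.
next_char = character at position 7 + 3 = 10 -> 'b'

Best match: offset=2, length=3 (matching 'dbd' starting at position 5)
LZ77 triple: (2, 3, 'b')


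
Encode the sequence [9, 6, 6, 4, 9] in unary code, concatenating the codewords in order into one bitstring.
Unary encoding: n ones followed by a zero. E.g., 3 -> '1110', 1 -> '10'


Encode each number as n ones followed by a terminating 0:
  9 -> 1111111110 (10 bits)
  6 -> 1111110 (7 bits)
  6 -> 1111110 (7 bits)
  4 -> 11110 (5 bits)
  9 -> 1111111110 (10 bits)
Total length = 10 + 7 + 7 + 5 + 10 = 39 bits.

Unary([9, 6, 6, 4, 9]) = 111111111011111101111110111101111111110 (39 bits)


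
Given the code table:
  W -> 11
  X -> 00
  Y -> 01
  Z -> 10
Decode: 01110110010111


Decoding:
01 -> Y
11 -> W
01 -> Y
10 -> Z
01 -> Y
01 -> Y
11 -> W


Result: YWYZYYW


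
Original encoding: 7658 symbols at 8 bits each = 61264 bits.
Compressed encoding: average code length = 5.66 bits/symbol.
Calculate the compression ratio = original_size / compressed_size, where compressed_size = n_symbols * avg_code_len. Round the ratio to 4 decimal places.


original_size = n_symbols * orig_bits = 7658 * 8 = 61264 bits
compressed_size = n_symbols * avg_code_len = 7658 * 5.66 = 43344.28 bits
ratio = original_size / compressed_size = 61264 / 43344.28 = 1.4134

Compression ratio = 1.4134


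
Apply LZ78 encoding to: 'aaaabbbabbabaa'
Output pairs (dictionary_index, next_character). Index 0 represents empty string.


LZ78 encoding steps:
Dictionary: {0: ''}
Step 1: w='' (idx 0), next='a' -> output (0, 'a'), add 'a' as idx 1
Step 2: w='a' (idx 1), next='a' -> output (1, 'a'), add 'aa' as idx 2
Step 3: w='a' (idx 1), next='b' -> output (1, 'b'), add 'ab' as idx 3
Step 4: w='' (idx 0), next='b' -> output (0, 'b'), add 'b' as idx 4
Step 5: w='b' (idx 4), next='a' -> output (4, 'a'), add 'ba' as idx 5
Step 6: w='b' (idx 4), next='b' -> output (4, 'b'), add 'bb' as idx 6
Step 7: w='ab' (idx 3), next='a' -> output (3, 'a'), add 'aba' as idx 7
Step 8: w='a' (idx 1), end of input -> output (1, '')


Encoded: [(0, 'a'), (1, 'a'), (1, 'b'), (0, 'b'), (4, 'a'), (4, 'b'), (3, 'a'), (1, '')]


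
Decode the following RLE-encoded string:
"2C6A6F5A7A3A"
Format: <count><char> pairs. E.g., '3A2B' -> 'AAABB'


Expanding each <count><char> pair:
  2C -> 'CC'
  6A -> 'AAAAAA'
  6F -> 'FFFFFF'
  5A -> 'AAAAA'
  7A -> 'AAAAAAA'
  3A -> 'AAA'

Decoded = CCAAAAAAFFFFFFAAAAAAAAAAAAAAA


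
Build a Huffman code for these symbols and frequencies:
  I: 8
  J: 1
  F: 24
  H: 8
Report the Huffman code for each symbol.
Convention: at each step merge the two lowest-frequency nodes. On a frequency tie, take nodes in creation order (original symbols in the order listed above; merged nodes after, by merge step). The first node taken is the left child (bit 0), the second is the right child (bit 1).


Huffman tree construction:
Step 1: Merge J(1) + I(8) = 9
Step 2: Merge H(8) + (J+I)(9) = 17
Step 3: Merge (H+(J+I))(17) + F(24) = 41
Read each symbol's code off the tree from the root (left child = 0, right child = 1).

Codes:
  I: 011 (length 3)
  J: 010 (length 3)
  F: 1 (length 1)
  H: 00 (length 2)
Average code length: 67/41 = 1.6341 bits/symbol


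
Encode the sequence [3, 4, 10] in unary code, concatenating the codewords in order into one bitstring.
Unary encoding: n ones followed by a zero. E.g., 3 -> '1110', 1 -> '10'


Encode each number as n ones followed by a terminating 0:
  3 -> 1110 (4 bits)
  4 -> 11110 (5 bits)
  10 -> 11111111110 (11 bits)
Total length = 4 + 5 + 11 = 20 bits.

Unary([3, 4, 10]) = 11101111011111111110 (20 bits)


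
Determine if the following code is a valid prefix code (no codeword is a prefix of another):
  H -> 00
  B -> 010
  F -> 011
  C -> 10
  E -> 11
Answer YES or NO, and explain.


Checking each pair (does one codeword prefix another?):
  H='00' vs B='010': no prefix
  H='00' vs F='011': no prefix
  H='00' vs C='10': no prefix
  H='00' vs E='11': no prefix
  B='010' vs H='00': no prefix
  B='010' vs F='011': no prefix
  B='010' vs C='10': no prefix
  B='010' vs E='11': no prefix
  F='011' vs H='00': no prefix
  F='011' vs B='010': no prefix
  F='011' vs C='10': no prefix
  F='011' vs E='11': no prefix
  C='10' vs H='00': no prefix
  C='10' vs B='010': no prefix
  C='10' vs F='011': no prefix
  C='10' vs E='11': no prefix
  E='11' vs H='00': no prefix
  E='11' vs B='010': no prefix
  E='11' vs F='011': no prefix
  E='11' vs C='10': no prefix
No violation found over all pairs.

YES -- this is a valid prefix code. No codeword is a prefix of any other codeword.


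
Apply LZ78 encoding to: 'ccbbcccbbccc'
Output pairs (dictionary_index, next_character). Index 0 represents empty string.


LZ78 encoding steps:
Dictionary: {0: ''}
Step 1: w='' (idx 0), next='c' -> output (0, 'c'), add 'c' as idx 1
Step 2: w='c' (idx 1), next='b' -> output (1, 'b'), add 'cb' as idx 2
Step 3: w='' (idx 0), next='b' -> output (0, 'b'), add 'b' as idx 3
Step 4: w='c' (idx 1), next='c' -> output (1, 'c'), add 'cc' as idx 4
Step 5: w='cb' (idx 2), next='b' -> output (2, 'b'), add 'cbb' as idx 5
Step 6: w='cc' (idx 4), next='c' -> output (4, 'c'), add 'ccc' as idx 6


Encoded: [(0, 'c'), (1, 'b'), (0, 'b'), (1, 'c'), (2, 'b'), (4, 'c')]


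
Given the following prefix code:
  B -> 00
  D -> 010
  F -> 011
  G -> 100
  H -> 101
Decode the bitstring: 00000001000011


Decoding step by step:
Bits 00 -> B
Bits 00 -> B
Bits 00 -> B
Bits 010 -> D
Bits 00 -> B
Bits 011 -> F


Decoded message: BBBDBF


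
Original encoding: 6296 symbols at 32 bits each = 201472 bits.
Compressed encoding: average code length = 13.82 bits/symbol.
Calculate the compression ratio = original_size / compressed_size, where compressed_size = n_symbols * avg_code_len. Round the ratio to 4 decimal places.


original_size = n_symbols * orig_bits = 6296 * 32 = 201472 bits
compressed_size = n_symbols * avg_code_len = 6296 * 13.82 = 87010.72 bits
ratio = original_size / compressed_size = 201472 / 87010.72 = 2.3155

Compression ratio = 2.3155


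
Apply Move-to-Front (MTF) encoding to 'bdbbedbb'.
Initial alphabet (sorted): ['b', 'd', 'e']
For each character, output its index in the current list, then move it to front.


MTF encoding:
'b': index 0 in ['b', 'd', 'e'] -> ['b', 'd', 'e']
'd': index 1 in ['b', 'd', 'e'] -> ['d', 'b', 'e']
'b': index 1 in ['d', 'b', 'e'] -> ['b', 'd', 'e']
'b': index 0 in ['b', 'd', 'e'] -> ['b', 'd', 'e']
'e': index 2 in ['b', 'd', 'e'] -> ['e', 'b', 'd']
'd': index 2 in ['e', 'b', 'd'] -> ['d', 'e', 'b']
'b': index 2 in ['d', 'e', 'b'] -> ['b', 'd', 'e']
'b': index 0 in ['b', 'd', 'e'] -> ['b', 'd', 'e']


Output: [0, 1, 1, 0, 2, 2, 2, 0]


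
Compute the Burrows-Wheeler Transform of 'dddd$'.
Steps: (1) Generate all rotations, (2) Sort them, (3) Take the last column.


Rotations (sorted):
  0: $dddd -> last char: d
  1: d$ddd -> last char: d
  2: dd$dd -> last char: d
  3: ddd$d -> last char: d
  4: dddd$ -> last char: $


BWT = dddd$


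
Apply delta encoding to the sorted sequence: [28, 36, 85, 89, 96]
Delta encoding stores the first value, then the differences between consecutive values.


First value: 28
Deltas:
  36 - 28 = 8
  85 - 36 = 49
  89 - 85 = 4
  96 - 89 = 7


Delta encoded: [28, 8, 49, 4, 7]


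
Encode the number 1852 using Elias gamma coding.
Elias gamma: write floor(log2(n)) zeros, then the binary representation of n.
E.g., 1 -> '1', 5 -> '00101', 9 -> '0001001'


num_bits = floor(log2(1852)) + 1 = 11
leading_zeros = num_bits - 1 = 10
binary(1852) = 11100111100

Elias gamma(1852) = '0000000000' + '11100111100' = 000000000011100111100 (21 bits)


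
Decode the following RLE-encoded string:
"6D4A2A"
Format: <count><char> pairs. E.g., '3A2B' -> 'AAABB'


Expanding each <count><char> pair:
  6D -> 'DDDDDD'
  4A -> 'AAAA'
  2A -> 'AA'

Decoded = DDDDDDAAAAAA


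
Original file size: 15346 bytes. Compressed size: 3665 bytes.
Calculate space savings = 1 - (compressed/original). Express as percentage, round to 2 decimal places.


ratio = compressed/original = 3665/15346 = 0.238824
savings = 1 - ratio = 1 - 0.238824 = 0.761176
as a percentage: 0.761176 * 100 = 76.12%

Space savings = 1 - 3665/15346 = 76.12%


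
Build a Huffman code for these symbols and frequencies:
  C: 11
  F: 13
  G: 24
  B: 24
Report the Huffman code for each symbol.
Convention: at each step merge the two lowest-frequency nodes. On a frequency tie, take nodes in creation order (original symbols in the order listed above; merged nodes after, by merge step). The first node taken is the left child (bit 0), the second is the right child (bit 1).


Huffman tree construction:
Step 1: Merge C(11) + F(13) = 24
Step 2: Merge G(24) + B(24) = 48
Step 3: Merge (C+F)(24) + (G+B)(48) = 72
Read each symbol's code off the tree from the root (left child = 0, right child = 1).

Codes:
  C: 00 (length 2)
  F: 01 (length 2)
  G: 10 (length 2)
  B: 11 (length 2)
Average code length: 144/72 = 2.0000 bits/symbol


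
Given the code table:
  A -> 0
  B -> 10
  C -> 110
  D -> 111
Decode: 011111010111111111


Decoding:
0 -> A
111 -> D
110 -> C
10 -> B
111 -> D
111 -> D
111 -> D


Result: ADCBDDD


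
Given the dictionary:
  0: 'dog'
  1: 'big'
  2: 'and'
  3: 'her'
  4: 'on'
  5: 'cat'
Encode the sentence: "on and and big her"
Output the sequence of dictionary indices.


Look up each word in the dictionary:
  'on' -> 4
  'and' -> 2
  'and' -> 2
  'big' -> 1
  'her' -> 3

Encoded: [4, 2, 2, 1, 3]


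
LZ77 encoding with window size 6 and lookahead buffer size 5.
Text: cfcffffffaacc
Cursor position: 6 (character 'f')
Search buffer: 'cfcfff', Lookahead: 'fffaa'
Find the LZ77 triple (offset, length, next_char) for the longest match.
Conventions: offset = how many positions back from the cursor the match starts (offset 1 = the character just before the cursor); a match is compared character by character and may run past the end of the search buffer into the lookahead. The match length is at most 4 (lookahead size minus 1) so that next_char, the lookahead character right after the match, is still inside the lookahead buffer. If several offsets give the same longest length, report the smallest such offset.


Try each offset into the search buffer:
  offset=1 (pos 5, char 'f'): match length 3
  offset=2 (pos 4, char 'f'): match length 3
  offset=3 (pos 3, char 'f'): match length 3
  offset=4 (pos 2, char 'c'): match length 0
  offset=5 (pos 1, char 'f'): match length 1
  offset=6 (pos 0, char 'c'): match length 0
Longest match has length 3, found at offsets 1, 2, 3; take the smallest, offset 1.
next_char = character at position 6 + 3 = 9 -> 'a'

Best match: offset=1, length=3 (matching 'fff' starting at position 5)
LZ77 triple: (1, 3, 'a')


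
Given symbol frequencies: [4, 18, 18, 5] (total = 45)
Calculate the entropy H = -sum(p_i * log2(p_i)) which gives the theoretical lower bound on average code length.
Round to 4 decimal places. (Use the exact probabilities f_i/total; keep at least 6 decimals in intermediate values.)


Per-symbol terms -p_i * log2(p_i) with p_i = f_i/45:
  p = 4/45 = 0.088889: log2(p) = -3.491853, -p*log2(p) = 0.310387
  p = 18/45 = 0.400000: log2(p) = -1.321928, -p*log2(p) = 0.528771
  p = 18/45 = 0.400000: log2(p) = -1.321928, -p*log2(p) = 0.528771
  p = 5/45 = 0.111111: log2(p) = -3.169925, -p*log2(p) = 0.352214
H = 0.310387 + 0.528771 + 0.528771 + 0.352214 = 1.720143

H = 1.7201 bits/symbol


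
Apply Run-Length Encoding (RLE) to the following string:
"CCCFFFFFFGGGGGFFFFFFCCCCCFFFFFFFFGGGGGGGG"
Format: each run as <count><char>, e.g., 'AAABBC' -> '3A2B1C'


Scanning runs left to right:
  i=0: run of 'C' x 3 -> '3C'
  i=3: run of 'F' x 6 -> '6F'
  i=9: run of 'G' x 5 -> '5G'
  i=14: run of 'F' x 6 -> '6F'
  i=20: run of 'C' x 5 -> '5C'
  i=25: run of 'F' x 8 -> '8F'
  i=33: run of 'G' x 8 -> '8G'

RLE = 3C6F5G6F5C8F8G


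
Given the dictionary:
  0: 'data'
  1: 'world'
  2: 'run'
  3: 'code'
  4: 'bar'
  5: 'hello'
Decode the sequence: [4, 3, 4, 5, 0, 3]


Look up each index in the dictionary:
  4 -> 'bar'
  3 -> 'code'
  4 -> 'bar'
  5 -> 'hello'
  0 -> 'data'
  3 -> 'code'

Decoded: "bar code bar hello data code"


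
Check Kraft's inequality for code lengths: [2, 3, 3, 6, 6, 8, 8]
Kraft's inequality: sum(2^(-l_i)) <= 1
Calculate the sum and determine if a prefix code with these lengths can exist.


Sum = 2^(-2) + 2^(-3) + 2^(-3) + 2^(-6) + 2^(-6) + 2^(-8) + 2^(-8)
    = 0.25 + 0.125 + 0.125 + 0.015625 + 0.015625 + 0.00390625 + 0.00390625
    = 138/256 = 0.5390625
Since 0.5390625 <= 1, Kraft's inequality IS satisfied.
A prefix code with these lengths CAN exist.

Kraft sum = 0.5390625. Satisfied.


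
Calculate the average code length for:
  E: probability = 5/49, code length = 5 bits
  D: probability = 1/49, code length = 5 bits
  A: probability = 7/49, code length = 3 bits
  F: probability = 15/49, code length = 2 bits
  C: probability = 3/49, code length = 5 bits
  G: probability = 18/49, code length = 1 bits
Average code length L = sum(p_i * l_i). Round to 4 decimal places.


Weighted contributions p_i * l_i:
  E: (5/49) * 5 = 25/49
  D: (1/49) * 5 = 5/49
  A: (7/49) * 3 = 21/49
  F: (15/49) * 2 = 30/49
  C: (3/49) * 5 = 15/49
  G: (18/49) * 1 = 18/49
Sum = (25 + 5 + 21 + 30 + 15 + 18)/49 = 114/49

L = 114/49 = 2.3265 bits/symbol


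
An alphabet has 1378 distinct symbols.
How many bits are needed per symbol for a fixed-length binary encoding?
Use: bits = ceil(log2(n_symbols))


log2(1378) = 10.4284
Bracket: 2^10 = 1024 < 1378 <= 2^11 = 2048
So ceil(log2(1378)) = 11

bits = ceil(log2(1378)) = ceil(10.4284) = 11 bits


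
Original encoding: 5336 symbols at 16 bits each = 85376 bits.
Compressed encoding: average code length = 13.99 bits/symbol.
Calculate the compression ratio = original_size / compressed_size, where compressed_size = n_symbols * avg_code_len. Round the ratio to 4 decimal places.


original_size = n_symbols * orig_bits = 5336 * 16 = 85376 bits
compressed_size = n_symbols * avg_code_len = 5336 * 13.99 = 74650.64 bits
ratio = original_size / compressed_size = 85376 / 74650.64 = 1.1437

Compression ratio = 1.1437


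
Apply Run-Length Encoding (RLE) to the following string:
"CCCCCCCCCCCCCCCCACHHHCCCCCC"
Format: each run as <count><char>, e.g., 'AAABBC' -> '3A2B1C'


Scanning runs left to right:
  i=0: run of 'C' x 16 -> '16C'
  i=16: run of 'A' x 1 -> '1A'
  i=17: run of 'C' x 1 -> '1C'
  i=18: run of 'H' x 3 -> '3H'
  i=21: run of 'C' x 6 -> '6C'

RLE = 16C1A1C3H6C


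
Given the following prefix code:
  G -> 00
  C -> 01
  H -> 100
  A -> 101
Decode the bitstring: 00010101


Decoding step by step:
Bits 00 -> G
Bits 01 -> C
Bits 01 -> C
Bits 01 -> C


Decoded message: GCCC


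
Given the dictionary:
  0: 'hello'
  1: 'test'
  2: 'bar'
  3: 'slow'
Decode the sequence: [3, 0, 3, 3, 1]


Look up each index in the dictionary:
  3 -> 'slow'
  0 -> 'hello'
  3 -> 'slow'
  3 -> 'slow'
  1 -> 'test'

Decoded: "slow hello slow slow test"


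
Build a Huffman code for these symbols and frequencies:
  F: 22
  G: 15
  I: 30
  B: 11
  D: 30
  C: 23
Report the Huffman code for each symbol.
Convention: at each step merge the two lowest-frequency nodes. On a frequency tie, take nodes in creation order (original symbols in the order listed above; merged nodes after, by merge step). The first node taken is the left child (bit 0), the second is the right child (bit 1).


Huffman tree construction:
Step 1: Merge B(11) + G(15) = 26
Step 2: Merge F(22) + C(23) = 45
Step 3: Merge (B+G)(26) + I(30) = 56
Step 4: Merge D(30) + (F+C)(45) = 75
Step 5: Merge ((B+G)+I)(56) + (D+(F+C))(75) = 131
Read each symbol's code off the tree from the root (left child = 0, right child = 1).

Codes:
  F: 110 (length 3)
  G: 001 (length 3)
  I: 01 (length 2)
  B: 000 (length 3)
  D: 10 (length 2)
  C: 111 (length 3)
Average code length: 333/131 = 2.5420 bits/symbol


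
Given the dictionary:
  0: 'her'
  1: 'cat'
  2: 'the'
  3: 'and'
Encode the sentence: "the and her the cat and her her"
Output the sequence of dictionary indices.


Look up each word in the dictionary:
  'the' -> 2
  'and' -> 3
  'her' -> 0
  'the' -> 2
  'cat' -> 1
  'and' -> 3
  'her' -> 0
  'her' -> 0

Encoded: [2, 3, 0, 2, 1, 3, 0, 0]


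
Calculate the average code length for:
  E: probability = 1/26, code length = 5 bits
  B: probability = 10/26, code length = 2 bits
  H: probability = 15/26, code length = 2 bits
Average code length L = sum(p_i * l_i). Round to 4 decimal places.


Weighted contributions p_i * l_i:
  E: (1/26) * 5 = 5/26
  B: (10/26) * 2 = 20/26
  H: (15/26) * 2 = 30/26
Sum = (5 + 20 + 30)/26 = 55/26

L = 55/26 = 2.1154 bits/symbol


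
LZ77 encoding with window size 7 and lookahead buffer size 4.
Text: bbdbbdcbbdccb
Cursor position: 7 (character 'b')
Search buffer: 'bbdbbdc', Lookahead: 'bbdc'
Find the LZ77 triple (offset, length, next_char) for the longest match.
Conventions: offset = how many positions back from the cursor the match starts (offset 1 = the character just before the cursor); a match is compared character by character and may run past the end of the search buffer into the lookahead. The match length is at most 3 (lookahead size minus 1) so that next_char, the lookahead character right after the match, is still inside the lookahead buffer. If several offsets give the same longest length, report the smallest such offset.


Try each offset into the search buffer:
  offset=1 (pos 6, char 'c'): match length 0
  offset=2 (pos 5, char 'd'): match length 0
  offset=3 (pos 4, char 'b'): match length 1
  offset=4 (pos 3, char 'b'): match length 3
  offset=5 (pos 2, char 'd'): match length 0
  offset=6 (pos 1, char 'b'): match length 1
  offset=7 (pos 0, char 'b'): match length 3
Longest match has length 3, found at offsets 4, 7; take the smallest, offset 4.
next_char = character at position 7 + 3 = 10 -> 'c'

Best match: offset=4, length=3 (matching 'bbd' starting at position 3)
LZ77 triple: (4, 3, 'c')


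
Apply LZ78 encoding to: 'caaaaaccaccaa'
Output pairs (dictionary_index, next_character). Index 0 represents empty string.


LZ78 encoding steps:
Dictionary: {0: ''}
Step 1: w='' (idx 0), next='c' -> output (0, 'c'), add 'c' as idx 1
Step 2: w='' (idx 0), next='a' -> output (0, 'a'), add 'a' as idx 2
Step 3: w='a' (idx 2), next='a' -> output (2, 'a'), add 'aa' as idx 3
Step 4: w='aa' (idx 3), next='c' -> output (3, 'c'), add 'aac' as idx 4
Step 5: w='c' (idx 1), next='a' -> output (1, 'a'), add 'ca' as idx 5
Step 6: w='c' (idx 1), next='c' -> output (1, 'c'), add 'cc' as idx 6
Step 7: w='aa' (idx 3), end of input -> output (3, '')


Encoded: [(0, 'c'), (0, 'a'), (2, 'a'), (3, 'c'), (1, 'a'), (1, 'c'), (3, '')]


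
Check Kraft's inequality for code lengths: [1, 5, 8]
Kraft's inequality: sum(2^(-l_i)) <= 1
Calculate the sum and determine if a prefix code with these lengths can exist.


Sum = 2^(-1) + 2^(-5) + 2^(-8)
    = 0.5 + 0.03125 + 0.00390625
    = 137/256 = 0.53515625
Since 0.53515625 <= 1, Kraft's inequality IS satisfied.
A prefix code with these lengths CAN exist.

Kraft sum = 0.53515625. Satisfied.


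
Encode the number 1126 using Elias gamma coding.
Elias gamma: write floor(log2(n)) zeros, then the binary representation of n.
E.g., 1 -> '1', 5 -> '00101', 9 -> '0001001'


num_bits = floor(log2(1126)) + 1 = 11
leading_zeros = num_bits - 1 = 10
binary(1126) = 10001100110

Elias gamma(1126) = '0000000000' + '10001100110' = 000000000010001100110 (21 bits)


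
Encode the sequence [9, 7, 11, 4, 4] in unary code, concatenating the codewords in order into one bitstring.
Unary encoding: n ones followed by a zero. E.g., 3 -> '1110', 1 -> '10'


Encode each number as n ones followed by a terminating 0:
  9 -> 1111111110 (10 bits)
  7 -> 11111110 (8 bits)
  11 -> 111111111110 (12 bits)
  4 -> 11110 (5 bits)
  4 -> 11110 (5 bits)
Total length = 10 + 8 + 12 + 5 + 5 = 40 bits.

Unary([9, 7, 11, 4, 4]) = 1111111110111111101111111111101111011110 (40 bits)


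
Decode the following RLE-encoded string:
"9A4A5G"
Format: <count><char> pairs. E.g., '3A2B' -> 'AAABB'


Expanding each <count><char> pair:
  9A -> 'AAAAAAAAA'
  4A -> 'AAAA'
  5G -> 'GGGGG'

Decoded = AAAAAAAAAAAAAGGGGG


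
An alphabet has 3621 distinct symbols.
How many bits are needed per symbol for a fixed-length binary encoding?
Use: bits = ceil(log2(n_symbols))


log2(3621) = 11.8222
Bracket: 2^11 = 2048 < 3621 <= 2^12 = 4096
So ceil(log2(3621)) = 12

bits = ceil(log2(3621)) = ceil(11.8222) = 12 bits


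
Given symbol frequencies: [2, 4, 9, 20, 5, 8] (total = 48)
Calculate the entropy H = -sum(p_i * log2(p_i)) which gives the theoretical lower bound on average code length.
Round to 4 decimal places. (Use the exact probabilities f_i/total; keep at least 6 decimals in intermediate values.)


Per-symbol terms -p_i * log2(p_i) with p_i = f_i/48:
  p = 2/48 = 0.041667: log2(p) = -4.584963, -p*log2(p) = 0.191040
  p = 4/48 = 0.083333: log2(p) = -3.584963, -p*log2(p) = 0.298747
  p = 9/48 = 0.187500: log2(p) = -2.415037, -p*log2(p) = 0.452820
  p = 20/48 = 0.416667: log2(p) = -1.263034, -p*log2(p) = 0.526264
  p = 5/48 = 0.104167: log2(p) = -3.263034, -p*log2(p) = 0.339899
  p = 8/48 = 0.166667: log2(p) = -2.584963, -p*log2(p) = 0.430827
H = 0.191040 + 0.298747 + 0.452820 + 0.526264 + 0.339899 + 0.430827 = 2.239597

H = 2.2396 bits/symbol


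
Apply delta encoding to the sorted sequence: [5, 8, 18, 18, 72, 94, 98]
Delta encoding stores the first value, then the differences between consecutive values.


First value: 5
Deltas:
  8 - 5 = 3
  18 - 8 = 10
  18 - 18 = 0
  72 - 18 = 54
  94 - 72 = 22
  98 - 94 = 4


Delta encoded: [5, 3, 10, 0, 54, 22, 4]


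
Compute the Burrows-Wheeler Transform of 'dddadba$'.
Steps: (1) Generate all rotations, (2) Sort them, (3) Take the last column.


Rotations (sorted):
  0: $dddadba -> last char: a
  1: a$dddadb -> last char: b
  2: adba$ddd -> last char: d
  3: ba$dddad -> last char: d
  4: dadba$dd -> last char: d
  5: dba$ddda -> last char: a
  6: ddadba$d -> last char: d
  7: dddadba$ -> last char: $


BWT = abdddad$


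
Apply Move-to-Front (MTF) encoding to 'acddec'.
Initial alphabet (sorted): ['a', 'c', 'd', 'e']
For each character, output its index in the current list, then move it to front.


MTF encoding:
'a': index 0 in ['a', 'c', 'd', 'e'] -> ['a', 'c', 'd', 'e']
'c': index 1 in ['a', 'c', 'd', 'e'] -> ['c', 'a', 'd', 'e']
'd': index 2 in ['c', 'a', 'd', 'e'] -> ['d', 'c', 'a', 'e']
'd': index 0 in ['d', 'c', 'a', 'e'] -> ['d', 'c', 'a', 'e']
'e': index 3 in ['d', 'c', 'a', 'e'] -> ['e', 'd', 'c', 'a']
'c': index 2 in ['e', 'd', 'c', 'a'] -> ['c', 'e', 'd', 'a']


Output: [0, 1, 2, 0, 3, 2]


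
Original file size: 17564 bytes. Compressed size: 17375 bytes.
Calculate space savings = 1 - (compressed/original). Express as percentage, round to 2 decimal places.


ratio = compressed/original = 17375/17564 = 0.989239
savings = 1 - ratio = 1 - 0.989239 = 0.010761
as a percentage: 0.010761 * 100 = 1.08%

Space savings = 1 - 17375/17564 = 1.08%


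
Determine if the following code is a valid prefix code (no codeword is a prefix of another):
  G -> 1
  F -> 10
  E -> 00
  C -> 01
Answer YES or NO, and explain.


Checking each pair (does one codeword prefix another?):
  G='1' vs F='10': prefix -- VIOLATION

NO -- this is NOT a valid prefix code. G (1) is a prefix of F (10).


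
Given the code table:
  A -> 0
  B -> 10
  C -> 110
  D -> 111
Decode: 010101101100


Decoding:
0 -> A
10 -> B
10 -> B
110 -> C
110 -> C
0 -> A


Result: ABBCCA


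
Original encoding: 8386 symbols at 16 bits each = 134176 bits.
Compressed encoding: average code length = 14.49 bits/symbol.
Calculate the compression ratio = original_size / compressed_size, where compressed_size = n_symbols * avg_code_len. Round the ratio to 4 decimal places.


original_size = n_symbols * orig_bits = 8386 * 16 = 134176 bits
compressed_size = n_symbols * avg_code_len = 8386 * 14.49 = 121513.14 bits
ratio = original_size / compressed_size = 134176 / 121513.14 = 1.1042

Compression ratio = 1.1042
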